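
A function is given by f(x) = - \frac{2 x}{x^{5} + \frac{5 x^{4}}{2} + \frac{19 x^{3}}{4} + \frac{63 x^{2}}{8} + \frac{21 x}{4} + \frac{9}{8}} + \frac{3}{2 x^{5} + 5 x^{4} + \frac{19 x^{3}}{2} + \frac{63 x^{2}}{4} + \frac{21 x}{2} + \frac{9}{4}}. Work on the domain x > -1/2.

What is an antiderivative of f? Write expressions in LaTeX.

An antiderivative is F(x) = - \frac{2 \left(4074 x \log{\left(x + \frac{1}{2} \right)} - 3042 x \log{\left(x + \frac{3}{2} \right)} - 516 x \log{\left(x^{2} + 3 \right)} + 68 \sqrt{3} x \operatorname{atan}{\left(\frac{\sqrt{3} x}{3} \right)} + 2037 \log{\left(x + \frac{1}{2} \right)} - 1521 \log{\left(x + \frac{3}{2} \right)} - 258 \log{\left(x^{2} + 3 \right)} + 34 \sqrt{3} \operatorname{atan}{\left(\frac{\sqrt{3} x}{3} \right)} + 2730\right)}{3549 \left(2 x + 1\right)}.

Factor the denominator (\left(2 x + 1\right)^{2} \left(2 x + 3\right) \left(x^{2} + 3\right)) and decompose: f = \frac{4 \left(86 x - 17\right)}{1183 \left(x^{2} + 3\right)} + \frac{12}{7 \left(2 x + 3\right)} - \frac{388}{169 \left(2 x + 1\right)} + \frac{40}{13 \left(2 x + 1\right)^{2}}; each piece integrates to a log, atan, or power term.
Check: d/dx[- \frac{2 \left(4074 x \log{\left(x + \frac{1}{2} \right)} - 3042 x \log{\left(x + \frac{3}{2} \right)} - 516 x \log{\left(x^{2} + 3 \right)} + 68 \sqrt{3} x \operatorname{atan}{\left(\frac{\sqrt{3} x}{3} \right)} + 2037 \log{\left(x + \frac{1}{2} \right)} - 1521 \log{\left(x + \frac{3}{2} \right)} - 258 \log{\left(x^{2} + 3 \right)} + 34 \sqrt{3} \operatorname{atan}{\left(\frac{\sqrt{3} x}{3} \right)} + 2730\right)}{3549 \left(2 x + 1\right)}] = \frac{12 - 16 x}{8 x^{5} + 20 x^{4} + 38 x^{3} + 63 x^{2} + 42 x + 9}, which equals f(x).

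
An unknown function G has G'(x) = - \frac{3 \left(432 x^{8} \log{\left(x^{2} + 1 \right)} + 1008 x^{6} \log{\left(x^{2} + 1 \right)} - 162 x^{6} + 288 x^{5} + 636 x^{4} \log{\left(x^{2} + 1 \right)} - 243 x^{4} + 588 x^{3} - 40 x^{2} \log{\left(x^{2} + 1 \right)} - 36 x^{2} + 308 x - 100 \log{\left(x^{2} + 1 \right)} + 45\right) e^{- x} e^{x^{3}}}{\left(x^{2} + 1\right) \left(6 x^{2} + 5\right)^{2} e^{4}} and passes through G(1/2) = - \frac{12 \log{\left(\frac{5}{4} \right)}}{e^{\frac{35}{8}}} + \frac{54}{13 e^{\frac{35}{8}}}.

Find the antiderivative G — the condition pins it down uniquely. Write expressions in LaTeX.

G(x) = \frac{3 \left(- 4 \left(6 x^{2} + 5\right) \log{\left(x^{2} + 1 \right)} + 9\right) e^{x^{3} - x - 4}}{6 x^{2} + 5}

G'(x) has the shape u'v + uv' for u = - 12 \log{\left(x^{2} + 1 \right)} + \frac{9}{2 x^{2} + \frac{5}{3}} and v = e^{x^{3} - x - 4} — it is the derivative of the product u*v.
A general antiderivative is 3 \left(- 4 \log{\left(x^{2} + 1 \right)} + \frac{3}{2 x^{2} + \frac{5}{3}}\right) e^{x^{3} - x - 4} + C.
The condition gives C = - \frac{12 \log{\left(\frac{5}{4} \right)}}{e^{\frac{35}{8}}} + \frac{54}{13 e^{\frac{35}{8}}} - (- \frac{12 \log{\left(\frac{5}{4} \right)}}{e^{\frac{35}{8}}} + \frac{54}{13 e^{\frac{35}{8}}}) = 0.
So G(x) = \frac{3 \left(- 4 \left(6 x^{2} + 5\right) \log{\left(x^{2} + 1 \right)} + 9\right) e^{x^{3} - x - 4}}{6 x^{2} + 5}.
Check: d/dx[\frac{3 \left(- 4 \left(6 x^{2} + 5\right) \log{\left(x^{2} + 1 \right)} + 9\right) e^{x^{3} - x - 4}}{6 x^{2} + 5}] = \frac{- 1296 x^{8} \log{\left(x^{2} + 1 \right)} - 3024 x^{6} \log{\left(x^{2} + 1 \right)} + 486 x^{6} - 864 x^{5} - 1908 x^{4} \log{\left(x^{2} + 1 \right)} + 729 x^{4} - 1764 x^{3} + 120 x^{2} \log{\left(x^{2} + 1 \right)} + 108 x^{2} - 924 x + 300 \log{\left(x^{2} + 1 \right)} - 135}{36 x^{6} e^{4} e^{x} e^{- x^{3}} + 96 x^{4} e^{4} e^{x} e^{- x^{3}} + 85 x^{2} e^{4} e^{x} e^{- x^{3}} + 25 e^{4} e^{x} e^{- x^{3}}}, which equals G'(x).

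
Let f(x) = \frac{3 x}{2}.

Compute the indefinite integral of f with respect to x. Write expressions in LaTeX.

Differentiate the proposed F(x) back; it has to land on f(x) exactly.
Check: d/dx[\frac{3 x^{2}}{4}] = \frac{3 x}{2} = f(x).

F(x) = \frac{3 x^{2}}{4} + C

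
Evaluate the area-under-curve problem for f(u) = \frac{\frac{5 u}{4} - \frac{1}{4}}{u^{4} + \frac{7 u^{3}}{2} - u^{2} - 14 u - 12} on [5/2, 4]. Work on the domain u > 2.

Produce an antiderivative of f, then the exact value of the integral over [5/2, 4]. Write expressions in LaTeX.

Antiderivative: F(u) = - \frac{- 9 u \log{\left(u - 2 \right)} - 544 u \log{\left(u + \frac{3}{2} \right)} + 553 u \log{\left(u + 2 \right)} - 18 \log{\left(u - 2 \right)} - 1088 \log{\left(u + \frac{3}{2} \right)} + 1106 \log{\left(u + 2 \right)} - 308}{224 \left(u + 2\right)}; value = - \frac{79 \log{\left(6 \right)}}{32} - \frac{17 \log{\left(4 \right)}}{7} - \frac{11}{144} + \frac{9 \log{\left(2 \right)}}{112} + \frac{79 \log{\left(\frac{9}{2} \right)}}{32} + \frac{17 \log{\left(\frac{11}{2} \right)}}{7}

Factor the denominator (2 \left(u - 2\right) \left(u + 2\right)^{2} \left(2 u + 3\right)) and decompose: f = \frac{34}{7 \left(2 u + 3\right)} - \frac{79}{32 \left(u + 2\right)} - \frac{11}{8 \left(u + 2\right)^{2}} + \frac{9}{224 \left(u - 2\right)}; each piece integrates to a log, atan, or power term.
F(u) = - \frac{- 9 u \log{\left(u - 2 \right)} - 544 u \log{\left(u + \frac{3}{2} \right)} + 553 u \log{\left(u + 2 \right)} - 18 \log{\left(u - 2 \right)} - 1088 \log{\left(u + \frac{3}{2} \right)} + 1106 \log{\left(u + 2 \right)} - 308}{224 \left(u + 2\right)} is an antiderivative of f.
Check: d/du[- \frac{- 9 u \log{\left(u - 2 \right)} - 544 u \log{\left(u + \frac{3}{2} \right)} + 553 u \log{\left(u + 2 \right)} - 18 \log{\left(u - 2 \right)} - 1088 \log{\left(u + \frac{3}{2} \right)} + 1106 \log{\left(u + 2 \right)} - 308}{224 \left(u + 2\right)}] = \frac{5 u - 1}{4 u^{4} + 14 u^{3} - 4 u^{2} - 56 u - 48}, which equals f(u).
F(4) = - \frac{79 \log{\left(6 \right)}}{32} + \frac{9 \log{\left(2 \right)}}{224} + \frac{11}{48} + \frac{17 \log{\left(\frac{11}{2} \right)}}{7}; F(5/2) = - \frac{79 \log{\left(\frac{9}{2} \right)}}{32} - \frac{9 \log{\left(2 \right)}}{224} + \frac{11}{36} + \frac{17 \log{\left(4 \right)}}{7}.
Integral = F(4) - F(5/2) = - \frac{79 \log{\left(6 \right)}}{32} - \frac{17 \log{\left(4 \right)}}{7} - \frac{11}{144} + \frac{9 \log{\left(2 \right)}}{112} + \frac{79 \log{\left(\frac{9}{2} \right)}}{32} + \frac{17 \log{\left(\frac{11}{2} \right)}}{7}.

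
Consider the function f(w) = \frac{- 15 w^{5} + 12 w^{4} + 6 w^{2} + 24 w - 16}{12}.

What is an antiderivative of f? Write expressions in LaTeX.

An antiderivative F(w) passes only if d/dw[F] lands on f(w) exactly.
Check: d/dw[- \frac{5 w^{6}}{24} + \frac{w^{5}}{5} + \frac{w^{3}}{6} + w^{2} - \frac{4 w}{3}] = - \frac{5 w^{5}}{4} + w^{4} + \frac{w^{2}}{2} + 2 w - \frac{4}{3}, which equals f(w).

An antiderivative is F(w) = - \frac{5 w^{6}}{24} + \frac{w^{5}}{5} + \frac{w^{3}}{6} + w^{2} - \frac{4 w}{3}.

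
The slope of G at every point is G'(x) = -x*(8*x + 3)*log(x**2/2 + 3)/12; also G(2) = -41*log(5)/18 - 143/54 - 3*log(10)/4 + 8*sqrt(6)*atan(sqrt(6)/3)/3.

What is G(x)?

G(x) = (32*x**3 + 3*x**2*(-16*x - 9)*log(x**2/2 + 3) + 27*x**2 - 576*x - 162*log(x**2 + 6) + 576*sqrt(6)*atan(sqrt(6)*x/6) + 216)/216

Any candidate G(x) must reproduce the stated G'(x) exactly.
A general antiderivative is 4*x**3/27 + x**2/8 - 8*x/3 + (-2*x**3/9 - x**2/8)*log(x**2/2 + 3) - 3*log(x**2 + 6)/4 + 8*sqrt(6)*atan(sqrt(6)*x/6)/3 + C.
The condition gives C = -41*log(5)/18 - 143/54 - 3*log(10)/4 + 8*sqrt(6)*atan(sqrt(6)/3)/3 - (-41*log(5)/18 - 197/54 - 3*log(10)/4 + 8*sqrt(6)*atan(sqrt(6)/3)/3) = 1.
So G(x) = (32*x**3 + 3*x**2*(-16*x - 9)*log(x**2/2 + 3) + 27*x**2 - 576*x - 162*log(x**2 + 6) + 576*sqrt(6)*atan(sqrt(6)*x/6) + 216)/216.
Check: d/dx[(32*x**3 + 3*x**2*(-16*x - 9)*log(x**2/2 + 3) + 27*x**2 - 576*x - 162*log(x**2 + 6) + 576*sqrt(6)*atan(sqrt(6)*x/6) + 216)/216] = -2*x**2*log(x**2/2 + 3)/3 - x*log(x**2/2 + 3)/4, which equals G'(x).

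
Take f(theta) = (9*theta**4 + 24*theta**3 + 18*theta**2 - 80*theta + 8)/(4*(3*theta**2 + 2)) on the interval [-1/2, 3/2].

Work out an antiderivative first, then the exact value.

Any candidate F(theta) must reproduce f(theta) exactly when differentiated.
F(theta) = theta**3/4 + theta**2 + theta - 4*log(2*theta**2 + 4/3) is an antiderivative of f.
Check: d/dtheta[theta**3/4 + theta**2 + theta - 4*log(2*theta**2 + 4/3)] = (9*theta**4 + 24*theta**3 + 18*theta**2 - 80*theta + 8)/(12*theta**2 + 8), which equals f(theta).
F(3/2) = 147/32 - 4*log(35/6); F(-1/2) = -4*log(11/6) - 9/32.
Integral = F(3/2) - F(-1/2) = -4*log(35/6) + 4*log(11/6) + 39/8.

Antiderivative: F(theta) = theta**3/4 + theta**2 + theta - 4*log(2*theta**2 + 4/3); value = -4*log(35/6) + 4*log(11/6) + 39/8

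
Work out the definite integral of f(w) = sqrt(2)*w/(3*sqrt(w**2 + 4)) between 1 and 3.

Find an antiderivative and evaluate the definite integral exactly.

Antiderivative: F(w) = sqrt(2)*sqrt(w**2 + 4)/3; value = -sqrt(10)/3 + sqrt(26)/3

f matches the chain-rule pattern g'(h)*h' with inner function h(w) = w**2/2 + 2; substituting u = h(w) collapses the integral.
F(w) = sqrt(2)*sqrt(w**2 + 4)/3 is an antiderivative of f.
Check: d/dw[sqrt(2)*sqrt(w**2 + 4)/3] = sqrt(2)*w/(3*sqrt(w**2 + 4)) = f(w).
F(3) = sqrt(26)/3; F(1) = sqrt(10)/3.
Integral = F(3) - F(1) = -sqrt(10)/3 + sqrt(26)/3.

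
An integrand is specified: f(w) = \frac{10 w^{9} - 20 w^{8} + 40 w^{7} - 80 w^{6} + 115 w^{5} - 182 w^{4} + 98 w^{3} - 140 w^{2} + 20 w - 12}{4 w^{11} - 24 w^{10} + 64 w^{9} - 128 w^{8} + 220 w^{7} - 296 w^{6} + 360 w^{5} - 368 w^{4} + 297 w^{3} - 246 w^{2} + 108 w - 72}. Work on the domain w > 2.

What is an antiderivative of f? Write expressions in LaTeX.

For F(w) to be correct the identity F'(w) - f(w) = 0 must hold.
Check: d/dw[- \frac{9 w}{4 w^{6} - 16 w^{5} + 24 w^{4} - 32 w^{3} + 38 w^{2} - 24 w + 24} - \frac{1}{2 w^{6} - 8 w^{5} + 12 w^{4} - 16 w^{3} + 19 w^{2} - 12 w + 12} - \frac{5}{2 w - 4}] = \frac{10 w^{9} - 20 w^{8} + 40 w^{7} - 80 w^{6} + 115 w^{5} - 182 w^{4} + 98 w^{3} - 140 w^{2} + 20 w - 12}{4 w^{11} - 24 w^{10} + 64 w^{9} - 128 w^{8} + 220 w^{7} - 296 w^{6} + 360 w^{5} - 368 w^{4} + 297 w^{3} - 246 w^{2} + 108 w - 72} = f(w).

An antiderivative is F(w) = - \frac{9 w}{4 w^{6} - 16 w^{5} + 24 w^{4} - 32 w^{3} + 38 w^{2} - 24 w + 24} - \frac{1}{2 w^{6} - 8 w^{5} + 12 w^{4} - 16 w^{3} + 19 w^{2} - 12 w + 12} - \frac{5}{2 w - 4}.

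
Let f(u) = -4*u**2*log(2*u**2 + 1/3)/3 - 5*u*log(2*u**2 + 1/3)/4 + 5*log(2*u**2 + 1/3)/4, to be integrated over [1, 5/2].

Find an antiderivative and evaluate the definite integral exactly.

Antiderivative: F(u) = 8*u**3/27 + 5*u**2/8 - 143*u/54 + (-4*u**3/9 - 5*u**2/8 + 5*u/4)*log(2*u**2 + 1/3) - 5*log(u**2 + 1/6)/48 + 143*sqrt(6)*atan(sqrt(6)*u)/324; value = -2225*log(77/6)/288 - 143*sqrt(6)*atan(sqrt(6))/324 - 5*log(77/12)/48 - 13*log(7/3)/72 + 5*log(7/6)/48 + 143*sqrt(6)*atan(5*sqrt(6)/2)/324 + 1049/288

Integrate term by term and add the pieces.
F(u) = 8*u**3/27 + 5*u**2/8 - 143*u/54 + (-4*u**3/9 - 5*u**2/8 + 5*u/4)*log(2*u**2 + 1/3) - 5*log(u**2 + 1/6)/48 + 143*sqrt(6)*atan(sqrt(6)*u)/324 is an antiderivative of f.
Check: d/du[8*u**3/27 + 5*u**2/8 - 143*u/54 + (-4*u**3/9 - 5*u**2/8 + 5*u/4)*log(2*u**2 + 1/3) - 5*log(u**2 + 1/6)/48 + 143*sqrt(6)*atan(sqrt(6)*u)/324] = -4*u**2*log(2*u**2 + 1/3)/3 - 5*u*log(2*u**2 + 1/3)/4 + 5*log(2*u**2 + 1/3)/4 = f(u).
F(5/2) = -2225*log(77/6)/288 - 5*log(77/12)/48 + 143*sqrt(6)*atan(5*sqrt(6)/2)/324 + 1655/864; F(1) = -373/216 - 5*log(7/6)/48 + 13*log(7/3)/72 + 143*sqrt(6)*atan(sqrt(6))/324.
Integral = F(5/2) - F(1) = -2225*log(77/6)/288 - 143*sqrt(6)*atan(sqrt(6))/324 - 5*log(77/12)/48 - 13*log(7/3)/72 + 5*log(7/6)/48 + 143*sqrt(6)*atan(5*sqrt(6)/2)/324 + 1049/288.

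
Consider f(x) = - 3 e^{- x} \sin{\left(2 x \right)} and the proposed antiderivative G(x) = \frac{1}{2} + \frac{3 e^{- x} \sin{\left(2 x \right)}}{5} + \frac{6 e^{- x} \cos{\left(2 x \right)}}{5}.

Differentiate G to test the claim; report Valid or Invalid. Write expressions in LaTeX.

d/dx[G] = - 3 e^{- x} \sin{\left(2 x \right)}
This equals f(x) exactly, so the claim holds.

Valid. The derivative of G reproduces f.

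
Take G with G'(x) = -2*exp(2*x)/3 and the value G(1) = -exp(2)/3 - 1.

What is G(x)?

Check a candidate G(x) by differentiating: d/dx[G] must match the given G'(x).
A general antiderivative is -exp(2*x)/3 + C.
The condition gives C = -exp(2)/3 - 1 - (-exp(2)/3) = -1.
So G(x) = -(exp(2*x) + 3)/3.
Check: d/dx[-(exp(2*x) + 3)/3] = -2*exp(2*x)/3 = G'(x).

G(x) = -(exp(2*x) + 3)/3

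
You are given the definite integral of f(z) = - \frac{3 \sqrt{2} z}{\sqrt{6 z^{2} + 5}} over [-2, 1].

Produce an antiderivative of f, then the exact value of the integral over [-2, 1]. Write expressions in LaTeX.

f matches the chain-rule pattern g'(h)*h' with inner function h(z) = 3 z^{2} + \frac{5}{2}; substituting u = h(z) collapses the integral.
F(z) = - \sqrt{3 z^{2} + \frac{5}{2}} is an antiderivative of f.
Check: d/dz[- \sqrt{3 z^{2} + \frac{5}{2}}] = - \frac{3 \sqrt{2} z}{\sqrt{6 z^{2} + 5}} = f(z).
F(1) = - \frac{\sqrt{22}}{2}; F(-2) = - \frac{\sqrt{58}}{2}.
Integral = F(1) - F(-2) = - \frac{\sqrt{22}}{2} + \frac{\sqrt{58}}{2}.

Antiderivative: F(z) = - \sqrt{3 z^{2} + \frac{5}{2}}; value = - \frac{\sqrt{22}}{2} + \frac{\sqrt{58}}{2}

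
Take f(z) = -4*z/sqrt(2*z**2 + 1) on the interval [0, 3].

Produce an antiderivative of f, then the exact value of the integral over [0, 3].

f matches the chain-rule pattern g'(h)*h' with inner function h(z) = 2*z**2 + 1; substituting u = h(z) collapses the integral.
F(z) = -2*sqrt(2*z**2 + 1) is an antiderivative of f.
Check: d/dz[-2*sqrt(2*z**2 + 1)] = -4*z/sqrt(2*z**2 + 1) = f(z).
F(3) = -2*sqrt(19); F(0) = -2.
Integral = F(3) - F(0) = 2 - 2*sqrt(19).

Antiderivative: F(z) = -2*sqrt(2*z**2 + 1); value = 2 - 2*sqrt(19)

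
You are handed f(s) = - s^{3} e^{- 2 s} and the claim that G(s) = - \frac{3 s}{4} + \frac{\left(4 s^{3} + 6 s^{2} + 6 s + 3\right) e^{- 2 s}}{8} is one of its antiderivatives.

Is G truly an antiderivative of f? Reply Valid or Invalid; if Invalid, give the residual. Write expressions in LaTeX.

d/ds[G] = \frac{\left(- 4 s^{3} - 3 e^{2 s}\right) e^{- 2 s}}{4}
d/ds[G] - f(s) = - \frac{3}{4} != 0.

Invalid: d/ds[G] - f = - \frac{3}{4}, which is not 0.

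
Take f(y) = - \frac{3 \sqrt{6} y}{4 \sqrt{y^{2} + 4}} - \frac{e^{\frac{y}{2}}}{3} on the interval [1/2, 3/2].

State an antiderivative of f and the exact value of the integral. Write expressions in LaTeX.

The integrand splits into summands that can be handled one at a time.
F(y) = - \frac{3 \sqrt{\frac{3 y^{2}}{2} + 6}}{2} - \frac{2 e^{\frac{y}{2}}}{3} is an antiderivative of f.
Check: d/dy[- \frac{3 \sqrt{\frac{3 y^{2}}{2} + 6}}{2} - \frac{2 e^{\frac{y}{2}}}{3}] = \frac{- 9 \sqrt{6} y - 4 \sqrt{y^{2} + 4} e^{\frac{y}{2}}}{12 \sqrt{y^{2} + 4}}, which equals f(y).
F(3/2) = - \frac{15 \sqrt{6}}{8} - \frac{2 e^{\frac{3}{4}}}{3}; F(1/2) = - \frac{3 \sqrt{102}}{8} - \frac{2 e^{\frac{1}{4}}}{3}.
Integral = F(3/2) - F(1/2) = - \frac{15 \sqrt{6}}{8} - \frac{2 e^{\frac{3}{4}}}{3} + \frac{2 e^{\frac{1}{4}}}{3} + \frac{3 \sqrt{102}}{8}.

Antiderivative: F(y) = - \frac{3 \sqrt{\frac{3 y^{2}}{2} + 6}}{2} - \frac{2 e^{\frac{y}{2}}}{3}; value = - \frac{15 \sqrt{6}}{8} - \frac{2 e^{\frac{3}{4}}}{3} + \frac{2 e^{\frac{1}{4}}}{3} + \frac{3 \sqrt{102}}{8}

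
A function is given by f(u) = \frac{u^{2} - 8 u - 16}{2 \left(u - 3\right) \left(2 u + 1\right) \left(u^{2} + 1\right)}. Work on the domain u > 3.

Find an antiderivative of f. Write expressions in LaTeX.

An antiderivative is F(u) = \frac{- 62 \log{\left(u - 3 \right)} + 188 \log{\left(u + \frac{1}{2} \right)} - 63 \log{\left(u^{2} + 1 \right)} + 350 \operatorname{atan}{\left(u \right)}}{280}.

Factor the denominator (2 \left(u - 3\right) \left(2 u + 1\right) \left(u^{2} + 1\right)) and decompose: f = - \frac{9 u - 25}{20 \left(u^{2} + 1\right)} + \frac{47}{35 \left(2 u + 1\right)} - \frac{31}{140 \left(u - 3\right)}; each piece integrates to a log, atan, or power term.
Check: d/du[\frac{- 62 \log{\left(u - 3 \right)} + 188 \log{\left(u + \frac{1}{2} \right)} - 63 \log{\left(u^{2} + 1 \right)} + 350 \operatorname{atan}{\left(u \right)}}{280}] = \frac{u^{2} - 8 u - 16}{4 u^{4} - 10 u^{3} - 2 u^{2} - 10 u - 6}, which equals f(u).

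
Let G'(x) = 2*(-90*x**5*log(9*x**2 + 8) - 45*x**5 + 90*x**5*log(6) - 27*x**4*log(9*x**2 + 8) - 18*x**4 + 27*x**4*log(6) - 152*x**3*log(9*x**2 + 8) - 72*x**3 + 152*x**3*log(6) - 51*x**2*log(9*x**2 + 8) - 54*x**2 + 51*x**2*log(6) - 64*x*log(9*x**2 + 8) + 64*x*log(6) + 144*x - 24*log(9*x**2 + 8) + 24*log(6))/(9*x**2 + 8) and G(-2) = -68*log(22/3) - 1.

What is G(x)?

G'(x) has the shape u'v + uv' for u = -5*x**4 - 2*x**3 - 8*x**2 - 6*x + 16 and v = log(3*x**2/2 + 4/3) — it is the derivative of the product u*v.
A general antiderivative is -4*(5*x**4/4 + x**3/2 + 2*x**2 + 3*x/2 - 4)*log(3*x**2/2 + 4/3) + C.
The condition gives C = -68*log(22/3) - 1 - (-68*log(22/3)) = -1.
So G(x) = -(5*x**4 + 2*x**3 + 8*x**2 + 6*x - 16)*log(3*x**2/2 + 4/3) - 1.
Check: d/dx[-(5*x**4 + 2*x**3 + 8*x**2 + 6*x - 16)*log(3*x**2/2 + 4/3) - 1] = (-180*x**5*log(9*x**2 + 8) - 90*x**5 + 180*x**5*log(6) - 54*x**4*log(9*x**2 + 8) - 36*x**4 + 54*x**4*log(6) - 304*x**3*log(9*x**2 + 8) - 144*x**3 + 304*x**3*log(6) - 102*x**2*log(9*x**2 + 8) - 108*x**2 + 102*x**2*log(6) - 128*x*log(9*x**2 + 8) + 128*x*log(6) + 288*x - 48*log(9*x**2 + 8) + 48*log(6))/(9*x**2 + 8), which equals G'(x).

G(x) = -(5*x**4 + 2*x**3 + 8*x**2 + 6*x - 16)*log(3*x**2/2 + 4/3) - 1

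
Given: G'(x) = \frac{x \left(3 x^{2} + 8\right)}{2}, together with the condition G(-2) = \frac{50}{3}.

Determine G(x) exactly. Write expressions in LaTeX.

G'(x) matches the chain-rule pattern g'(h)*h' with inner function h(x) = \frac{x^{2}}{2} + \frac{4}{3}; substituting u = h(x) collapses the integral.
A general antiderivative is \frac{3 \left(\frac{x^{2}}{2} + \frac{4}{3}\right)^{2}}{2} + C.
The condition gives C = \frac{50}{3} - (\frac{50}{3}) = 0.
So G(x) = \frac{\left(3 x^{2} + 8\right)^{2}}{24}.
Check: d/dx[\frac{\left(3 x^{2} + 8\right)^{2}}{24}] = \frac{3 x^{3}}{2} + 4 x, which equals G'(x).

G(x) = \frac{\left(3 x^{2} + 8\right)^{2}}{24}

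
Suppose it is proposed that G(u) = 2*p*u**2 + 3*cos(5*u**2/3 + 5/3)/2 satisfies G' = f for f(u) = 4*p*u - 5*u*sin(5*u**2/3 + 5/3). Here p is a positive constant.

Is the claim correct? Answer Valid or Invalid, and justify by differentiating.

Valid: G'(u) = f(u).

d/du[G] = 4*p*u - 5*u*sin(5*u**2/3 + 5/3)
This equals f(u) exactly, so the claim holds.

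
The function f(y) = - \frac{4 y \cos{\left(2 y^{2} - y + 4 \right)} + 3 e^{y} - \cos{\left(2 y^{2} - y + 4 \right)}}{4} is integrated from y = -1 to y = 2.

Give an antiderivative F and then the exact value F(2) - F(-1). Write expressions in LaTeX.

Check any antiderivative F(y) by computing F'(y) and comparing it with f(y).
F(y) = - \frac{3 e^{y} + \sin{\left(2 y^{2} - y + 4 \right)}}{4} is an antiderivative of f.
Check: d/dy[- \frac{3 e^{y} + \sin{\left(2 y^{2} - y + 4 \right)}}{4}] = - y \cos{\left(2 y^{2} - y + 4 \right)} - \frac{3 e^{y}}{4} + \frac{\cos{\left(2 y^{2} - y + 4 \right)}}{4}, which equals f(y).
F(2) = - \frac{3 e^{2}}{4} - \frac{\sin{\left(10 \right)}}{4}; F(-1) = - \frac{3}{4 e} - \frac{\sin{\left(7 \right)}}{4}.
Integral = F(2) - F(-1) = - \frac{3 e^{2}}{4} - \frac{\sin{\left(10 \right)}}{4} + \frac{\sin{\left(7 \right)}}{4} + \frac{3}{4 e}.

Antiderivative: F(y) = - \frac{3 e^{y} + \sin{\left(2 y^{2} - y + 4 \right)}}{4}; value = - \frac{3 e^{2}}{4} - \frac{\sin{\left(10 \right)}}{4} + \frac{\sin{\left(7 \right)}}{4} + \frac{3}{4 e}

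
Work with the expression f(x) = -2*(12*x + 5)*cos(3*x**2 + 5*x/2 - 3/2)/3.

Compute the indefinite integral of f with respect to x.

The substitution u = 3*x**2 + 5*x/2 - 3/2 works: f is exactly (dF/du)*(du/dx) for that inner function.
Check: d/dx[-4*sin(3*x**2 + 5*x/2 - 3/2)/3] = -8*x*cos(3*x**2 + 5*x/2 - 3/2) - 10*cos(3*x**2 + 5*x/2 - 3/2)/3, which equals f(x).

F(x) = -4*sin(3*x**2 + 5*x/2 - 3/2)/3 + C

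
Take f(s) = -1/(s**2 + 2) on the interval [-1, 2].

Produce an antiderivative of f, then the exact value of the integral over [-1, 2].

Recover f(s) by differentiating a candidate F(s); any mismatch rules it out.
F(s) = -sqrt(2)*atan(sqrt(2)*s/2)/2 is an antiderivative of f.
Check: d/ds[-sqrt(2)*atan(sqrt(2)*s/2)/2] = -1/(s**2 + 2) = f(s).
F(2) = -sqrt(2)*atan(sqrt(2))/2; F(-1) = sqrt(2)*atan(sqrt(2)/2)/2.
Integral = F(2) - F(-1) = -sqrt(2)*atan(sqrt(2))/2 - sqrt(2)*atan(sqrt(2)/2)/2.

Antiderivative: F(s) = -sqrt(2)*atan(sqrt(2)*s/2)/2; value = -sqrt(2)*atan(sqrt(2))/2 - sqrt(2)*atan(sqrt(2)/2)/2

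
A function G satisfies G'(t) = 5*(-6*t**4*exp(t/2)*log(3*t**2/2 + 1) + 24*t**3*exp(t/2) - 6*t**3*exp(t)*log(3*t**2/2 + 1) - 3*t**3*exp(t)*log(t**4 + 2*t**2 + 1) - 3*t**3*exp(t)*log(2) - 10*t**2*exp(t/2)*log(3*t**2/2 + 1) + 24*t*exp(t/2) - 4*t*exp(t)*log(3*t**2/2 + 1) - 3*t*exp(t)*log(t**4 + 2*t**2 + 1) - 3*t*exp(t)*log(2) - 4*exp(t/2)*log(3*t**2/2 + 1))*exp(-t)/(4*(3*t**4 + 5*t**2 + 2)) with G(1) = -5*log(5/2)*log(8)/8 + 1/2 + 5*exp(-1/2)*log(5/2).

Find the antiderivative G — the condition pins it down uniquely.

G(t) = -(5*exp(t/2)*log(3*t**2/2 + 1)*log(2*t**4 + 4*t**2 + 2) - 4*exp(t/2) - 40*log(3*t**2/2 + 1))*exp(-t/2)/8

Recognize the product-rule pattern: G'(t) = u'v + uv' with u = -5*log(2*t**4 + 4*t**2 + 2)/8 + 5*exp(-t/2), v = log(3*t**2/2 + 1), so integration by parts undoes it.
A general antiderivative is -5*(log(2*t**4 + 4*t**2 + 2)/2 - 4*exp(-t/2))*log(3*t**2/2 + 1)/4 + C.
The condition gives C = -5*log(5/2)*log(8)/8 + 1/2 + 5*exp(-1/2)*log(5/2) - (-5*log(5/2)*log(8)/8 + 5*exp(-1/2)*log(5/2)) = 1/2.
So G(t) = -(5*exp(t/2)*log(3*t**2/2 + 1)*log(2*t**4 + 4*t**2 + 2) - 4*exp(t/2) - 40*log(3*t**2/2 + 1))*exp(-t/2)/8.
Check: d/dt[-(5*exp(t/2)*log(3*t**2/2 + 1)*log(2*t**4 + 4*t**2 + 2) - 4*exp(t/2) - 40*log(3*t**2/2 + 1))*exp(-t/2)/8] = (-30*t**4*log(3*t**2/2 + 1) - 30*t**3*exp(t/2)*log(3*t**2/2 + 1) - 15*t**3*exp(t/2)*log(t**4 + 2*t**2 + 1) - 15*t**3*exp(t/2)*log(2) + 120*t**3 - 50*t**2*log(3*t**2/2 + 1) - 20*t*exp(t/2)*log(3*t**2/2 + 1) - 15*t*exp(t/2)*log(t**4 + 2*t**2 + 1) - 15*t*exp(t/2)*log(2) + 120*t - 20*log(3*t**2/2 + 1))/(12*t**4*exp(t/2) + 20*t**2*exp(t/2) + 8*exp(t/2)), which equals G'(t).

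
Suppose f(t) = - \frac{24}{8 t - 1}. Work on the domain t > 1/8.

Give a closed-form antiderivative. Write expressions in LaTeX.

An antiderivative is F(t) = - 3 \log{\left(4 t - \frac{1}{2} \right)}.

A candidate is checked by its d/dt: the result must match f(t).
Check: d/dt[- 3 \log{\left(4 t - \frac{1}{2} \right)}] = - \frac{24}{8 t - 1} = f(t).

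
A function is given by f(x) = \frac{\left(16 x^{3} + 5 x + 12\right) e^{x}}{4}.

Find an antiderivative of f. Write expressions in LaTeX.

Recognize the product-rule pattern: f = u'v + uv' with u = 4 x^{3} - 12 x^{2} + \frac{101 x}{4} - \frac{89}{4}, v = e^{x}, so integration by parts undoes it.
Check: d/dx[\frac{\left(16 x^{3} - 48 x^{2} + 101 x - 89\right) e^{x}}{4}] = 4 x^{3} e^{x} + \frac{5 x e^{x}}{4} + 3 e^{x}, which equals f(x).

An antiderivative is F(x) = \frac{\left(16 x^{3} - 48 x^{2} + 101 x - 89\right) e^{x}}{4}.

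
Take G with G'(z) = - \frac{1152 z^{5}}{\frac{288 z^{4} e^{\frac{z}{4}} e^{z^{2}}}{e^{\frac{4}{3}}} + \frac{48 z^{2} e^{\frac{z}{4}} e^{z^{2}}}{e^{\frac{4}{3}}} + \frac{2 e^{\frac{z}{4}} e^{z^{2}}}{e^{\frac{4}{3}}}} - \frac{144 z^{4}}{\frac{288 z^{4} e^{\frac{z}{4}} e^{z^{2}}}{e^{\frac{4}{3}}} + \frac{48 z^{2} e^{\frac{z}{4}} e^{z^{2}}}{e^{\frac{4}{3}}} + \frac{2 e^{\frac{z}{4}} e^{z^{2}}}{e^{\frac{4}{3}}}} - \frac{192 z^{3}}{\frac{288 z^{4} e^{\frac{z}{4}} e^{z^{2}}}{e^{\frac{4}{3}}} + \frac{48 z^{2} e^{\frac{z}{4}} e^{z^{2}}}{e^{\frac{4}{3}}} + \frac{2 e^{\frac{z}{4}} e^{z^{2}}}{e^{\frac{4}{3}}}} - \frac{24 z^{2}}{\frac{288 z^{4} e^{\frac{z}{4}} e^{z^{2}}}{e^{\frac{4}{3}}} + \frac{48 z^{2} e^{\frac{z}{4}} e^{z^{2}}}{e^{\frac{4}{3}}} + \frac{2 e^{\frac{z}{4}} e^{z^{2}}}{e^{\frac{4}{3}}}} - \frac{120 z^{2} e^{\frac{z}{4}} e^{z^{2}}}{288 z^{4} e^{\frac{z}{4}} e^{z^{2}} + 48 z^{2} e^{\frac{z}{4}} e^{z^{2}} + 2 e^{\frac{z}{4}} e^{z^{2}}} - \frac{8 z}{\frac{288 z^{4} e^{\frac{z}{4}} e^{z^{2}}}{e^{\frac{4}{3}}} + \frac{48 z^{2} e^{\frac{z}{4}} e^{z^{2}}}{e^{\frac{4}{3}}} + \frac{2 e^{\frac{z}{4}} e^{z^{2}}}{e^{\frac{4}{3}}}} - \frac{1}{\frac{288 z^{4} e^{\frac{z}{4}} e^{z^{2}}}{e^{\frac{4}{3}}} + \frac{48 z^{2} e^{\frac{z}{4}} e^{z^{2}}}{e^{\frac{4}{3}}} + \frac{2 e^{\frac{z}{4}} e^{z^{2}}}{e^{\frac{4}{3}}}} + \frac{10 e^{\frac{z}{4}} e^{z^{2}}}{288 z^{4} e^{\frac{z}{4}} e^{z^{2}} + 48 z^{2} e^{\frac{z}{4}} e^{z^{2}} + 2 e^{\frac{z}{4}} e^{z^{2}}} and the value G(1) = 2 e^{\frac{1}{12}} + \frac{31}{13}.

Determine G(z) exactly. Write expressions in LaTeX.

Integrate term by term and add the pieces.
A general antiderivative is \frac{5 z}{3 \left(4 z^{2} + \frac{1}{3}\right)} + 2 e^{- z^{2} - \frac{z}{4} + \frac{4}{3}} + C.
The condition gives C = 2 e^{\frac{1}{12}} + \frac{31}{13} - (\frac{5}{13} + 2 e^{\frac{1}{12}}) = 2.
So G(z) = \frac{5 z}{12 z^{2} + 1} + 2 + 2 e^{\frac{4}{3}} e^{- \frac{z}{4}} e^{- z^{2}}.
Check: d/dz[\frac{5 z}{12 z^{2} + 1} + 2 + 2 e^{\frac{4}{3}} e^{- \frac{z}{4}} e^{- z^{2}}] = \frac{- 1152 z^{5} e^{\frac{4}{3}} - 144 z^{4} e^{\frac{4}{3}} - 192 z^{3} e^{\frac{4}{3}} - 120 z^{2} e^{\frac{z}{4}} e^{z^{2}} - 24 z^{2} e^{\frac{4}{3}} - 8 z e^{\frac{4}{3}} + 10 e^{\frac{z}{4}} e^{z^{2}} - e^{\frac{4}{3}}}{288 z^{4} e^{\frac{z}{4}} e^{z^{2}} + 48 z^{2} e^{\frac{z}{4}} e^{z^{2}} + 2 e^{\frac{z}{4}} e^{z^{2}}}, which equals G'(z).

G(z) = \frac{5 z}{12 z^{2} + 1} + 2 + 2 e^{\frac{4}{3}} e^{- \frac{z}{4}} e^{- z^{2}}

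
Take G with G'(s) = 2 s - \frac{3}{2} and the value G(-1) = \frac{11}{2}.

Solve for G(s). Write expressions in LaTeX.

Check a candidate G(s) by differentiating: d/ds[G] must match the given G'(s).
A general antiderivative is s^{2} - \frac{3 s}{2} + 1 + C.
The condition gives C = \frac{11}{2} - (\frac{7}{2}) = 2.
So G(s) = \frac{2 s^{2} - 3 s + 6}{2}.
Check: d/ds[\frac{2 s^{2} - 3 s + 6}{2}] = 2 s - \frac{3}{2} = G'(s).

G(s) = \frac{2 s^{2} - 3 s + 6}{2}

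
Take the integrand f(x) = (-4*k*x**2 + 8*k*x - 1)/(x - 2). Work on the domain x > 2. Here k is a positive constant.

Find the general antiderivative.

For F(x) to be correct the identity F'(x) - f(x) = 0 must hold.
Check: d/dx[-2*k*x**2 - log(x - 2)] = (-4*k*x**2 + 8*k*x - 1)/(x - 2) = f(x).

F(x) = -2*k*x**2 - log(x - 2) + C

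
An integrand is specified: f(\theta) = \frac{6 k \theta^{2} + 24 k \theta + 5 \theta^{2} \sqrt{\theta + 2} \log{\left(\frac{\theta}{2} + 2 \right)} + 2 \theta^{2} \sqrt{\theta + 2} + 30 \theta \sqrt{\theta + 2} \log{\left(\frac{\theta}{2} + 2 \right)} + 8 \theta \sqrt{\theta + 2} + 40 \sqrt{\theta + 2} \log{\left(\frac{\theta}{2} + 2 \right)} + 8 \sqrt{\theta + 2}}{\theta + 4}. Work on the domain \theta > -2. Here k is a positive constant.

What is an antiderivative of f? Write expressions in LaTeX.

Whatever form F(\theta) takes, F'(\theta) = f(\theta) is non-negotiable.
Check: d/d\theta[3 k \theta^{2} + 2 \theta^{2} \sqrt{\theta + 2} \log{\left(\frac{\theta}{2} + 2 \right)} + 8 \theta \sqrt{\theta + 2} \log{\left(\frac{\theta}{2} + 2 \right)} + 8 \sqrt{\theta + 2} \log{\left(\frac{\theta}{2} + 2 \right)}] = \frac{6 k \theta^{2} \sqrt{\theta + 2} + 24 k \theta \sqrt{\theta + 2} + 5 \theta^{3} \log{\left(\frac{\theta}{2} + 2 \right)} + 2 \theta^{3} + 40 \theta^{2} \log{\left(\frac{\theta}{2} + 2 \right)} + 12 \theta^{2} + 100 \theta \log{\left(\frac{\theta}{2} + 2 \right)} + 24 \theta + 80 \log{\left(\frac{\theta}{2} + 2 \right)} + 16}{\theta \sqrt{\theta + 2} + 4 \sqrt{\theta + 2}}, which equals f(\theta).

An antiderivative is F(\theta) = 3 k \theta^{2} + 2 \theta^{2} \sqrt{\theta + 2} \log{\left(\frac{\theta}{2} + 2 \right)} + 8 \theta \sqrt{\theta + 2} \log{\left(\frac{\theta}{2} + 2 \right)} + 8 \sqrt{\theta + 2} \log{\left(\frac{\theta}{2} + 2 \right)}.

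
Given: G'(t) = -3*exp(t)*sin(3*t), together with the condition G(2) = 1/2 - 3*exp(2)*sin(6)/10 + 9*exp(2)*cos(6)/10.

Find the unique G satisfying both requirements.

G(t) = -3*exp(t)*sin(3*t)/10 + 9*exp(t)*cos(3*t)/10 + 1/2

Differentiate the proposed G(t) back; it has to land on the given G'(t).
A general antiderivative is -3*exp(t)*sin(3*t)/10 + 9*exp(t)*cos(3*t)/10 + C.
The condition gives C = 1/2 - 3*exp(2)*sin(6)/10 + 9*exp(2)*cos(6)/10 - (-3*exp(2)*sin(6)/10 + 9*exp(2)*cos(6)/10) = 1/2.
So G(t) = -3*exp(t)*sin(3*t)/10 + 9*exp(t)*cos(3*t)/10 + 1/2.
Check: d/dt[-3*exp(t)*sin(3*t)/10 + 9*exp(t)*cos(3*t)/10 + 1/2] = -3*exp(t)*sin(3*t) = G'(t).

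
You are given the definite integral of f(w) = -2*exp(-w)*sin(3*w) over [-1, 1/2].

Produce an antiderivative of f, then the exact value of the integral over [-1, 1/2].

A first test for any F(w): its w-derivative must equal f(w) identically.
F(w) = (sin(3*w) + 3*cos(3*w))*exp(-w)/5 is an antiderivative of f.
Check: d/dw[(sin(3*w) + 3*cos(3*w))*exp(-w)/5] = -2*exp(-w)*sin(3*w) = f(w).
F(1/2) = 3*exp(-1/2)*cos(3/2)/5 + exp(-1/2)*sin(3/2)/5; F(-1) = 3*exp(1)*cos(3)/5 - exp(1)*sin(3)/5.
Integral = F(1/2) - F(-1) = 3*exp(-1/2)*cos(3/2)/5 + exp(1)*sin(3)/5 + exp(-1/2)*sin(3/2)/5 - 3*exp(1)*cos(3)/5.

Antiderivative: F(w) = (sin(3*w) + 3*cos(3*w))*exp(-w)/5; value = 3*exp(-1/2)*cos(3/2)/5 + exp(1)*sin(3)/5 + exp(-1/2)*sin(3/2)/5 - 3*exp(1)*cos(3)/5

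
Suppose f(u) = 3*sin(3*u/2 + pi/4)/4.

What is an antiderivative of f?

Differentiate the proposed F(u) back; it has to land on f(u) exactly.
Check: d/du[-cos(3*u/2 + pi/4)/2] = 3*sin(3*u/2 + pi/4)/4 = f(u).

An antiderivative is F(u) = -cos(3*u/2 + pi/4)/2.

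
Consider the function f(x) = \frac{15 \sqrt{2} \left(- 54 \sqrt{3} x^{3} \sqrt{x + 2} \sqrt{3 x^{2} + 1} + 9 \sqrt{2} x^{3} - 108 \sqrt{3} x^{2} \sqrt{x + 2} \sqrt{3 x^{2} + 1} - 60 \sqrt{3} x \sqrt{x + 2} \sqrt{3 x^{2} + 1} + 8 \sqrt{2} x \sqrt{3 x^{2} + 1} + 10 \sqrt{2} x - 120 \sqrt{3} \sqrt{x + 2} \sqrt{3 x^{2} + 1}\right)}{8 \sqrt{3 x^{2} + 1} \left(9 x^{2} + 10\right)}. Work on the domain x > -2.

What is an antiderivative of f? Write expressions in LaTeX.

Differentiate the proposed F(x) back; it has to land on f(x) exactly.
Check: d/dx[- 4 \left(\frac{3 x}{2} + 3\right)^{\frac{5}{2}} + \frac{5 \sqrt{3 x^{2} + 1}}{4} + \frac{5 \log{\left(\frac{3 x^{2}}{2} + \frac{5}{3} \right)}}{3}] = \frac{- 810 \sqrt{3} x^{3} \sqrt{x + 2} \sqrt{3 x^{2} + 1} + 135 \sqrt{2} x^{3} - 1620 \sqrt{3} x^{2} \sqrt{x + 2} \sqrt{3 x^{2} + 1} - 900 \sqrt{3} x \sqrt{x + 2} \sqrt{3 x^{2} + 1} + 120 \sqrt{2} x \sqrt{3 x^{2} + 1} + 150 \sqrt{2} x - 1800 \sqrt{3} \sqrt{x + 2} \sqrt{3 x^{2} + 1}}{36 \sqrt{2} x^{2} \sqrt{3 x^{2} + 1} + 40 \sqrt{2} \sqrt{3 x^{2} + 1}}, which equals f(x).

An antiderivative is F(x) = - 4 \left(\frac{3 x}{2} + 3\right)^{\frac{5}{2}} + \frac{5 \sqrt{3 x^{2} + 1}}{4} + \frac{5 \log{\left(\frac{3 x^{2}}{2} + \frac{5}{3} \right)}}{3}.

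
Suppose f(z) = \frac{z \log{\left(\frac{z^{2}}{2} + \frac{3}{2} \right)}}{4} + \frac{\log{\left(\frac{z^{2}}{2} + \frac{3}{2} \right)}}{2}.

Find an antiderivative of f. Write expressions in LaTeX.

Integrate term by term and add the pieces.
Check: d/dz[- \frac{z^{2}}{8} - z + \left(\frac{z^{2}}{8} + \frac{z}{2}\right) \log{\left(\frac{z^{2}}{2} + \frac{3}{2} \right)} + \frac{3 \log{\left(z^{2} + 3 \right)}}{8} + \sqrt{3} \operatorname{atan}{\left(\frac{\sqrt{3} z}{3} \right)}] = \frac{z \log{\left(z^{2} + 3 \right)}}{4} - \frac{z \log{\left(2 \right)}}{4} + \frac{\log{\left(z^{2} + 3 \right)}}{2} - \frac{\log{\left(2 \right)}}{2}, which equals f(z).

An antiderivative is F(z) = - \frac{z^{2}}{8} - z + \left(\frac{z^{2}}{8} + \frac{z}{2}\right) \log{\left(\frac{z^{2}}{2} + \frac{3}{2} \right)} + \frac{3 \log{\left(z^{2} + 3 \right)}}{8} + \sqrt{3} \operatorname{atan}{\left(\frac{\sqrt{3} z}{3} \right)}.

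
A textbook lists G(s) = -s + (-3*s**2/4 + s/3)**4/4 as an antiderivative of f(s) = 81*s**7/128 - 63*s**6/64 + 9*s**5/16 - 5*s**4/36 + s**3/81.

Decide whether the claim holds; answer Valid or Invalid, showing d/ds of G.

d/ds[G] = 81*s**7/128 - 63*s**6/64 + 9*s**5/16 - 5*s**4/36 + s**3/81 - 1
d/ds[G] - f(s) = -1 != 0.

Invalid: d/ds[G] - f = -1, which is not 0.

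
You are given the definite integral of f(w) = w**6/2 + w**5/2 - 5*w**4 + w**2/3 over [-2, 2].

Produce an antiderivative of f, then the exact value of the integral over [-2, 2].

Antiderivative: F(w) = w**3*(18*w**4 + 21*w**3 - 252*w**2 + 28)/252; value = -2768/63

The integrand splits into summands that can be handled one at a time.
F(w) = w**3*(18*w**4 + 21*w**3 - 252*w**2 + 28)/252 is an antiderivative of f.
Check: d/dw[w**3*(18*w**4 + 21*w**3 - 252*w**2 + 28)/252] = w**6/2 + w**5/2 - 5*w**4 + w**2/3 = f(w).
F(2) = -1048/63; F(-2) = 1720/63.
Integral = F(2) - F(-2) = -2768/63.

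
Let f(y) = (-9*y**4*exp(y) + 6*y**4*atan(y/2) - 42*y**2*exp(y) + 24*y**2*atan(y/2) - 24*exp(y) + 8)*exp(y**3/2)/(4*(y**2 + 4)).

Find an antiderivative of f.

Recognize the product-rule pattern: f = u'v + uv' with u = -3*exp(y)/2 + atan(y/2), v = exp(y**3/2), so integration by parts undoes it.
Check: d/dy[-3*exp(y)*exp(y**3/2)/2 + exp(y**3/2)*atan(y/2)] = (-9*y**4*exp(y)*exp(y**3/2) + 6*y**4*exp(y**3/2)*atan(y/2) - 42*y**2*exp(y)*exp(y**3/2) + 24*y**2*exp(y**3/2)*atan(y/2) - 24*exp(y)*exp(y**3/2) + 8*exp(y**3/2))/(4*y**2 + 16), which equals f(y).

An antiderivative is F(y) = -3*exp(y)*exp(y**3/2)/2 + exp(y**3/2)*atan(y/2).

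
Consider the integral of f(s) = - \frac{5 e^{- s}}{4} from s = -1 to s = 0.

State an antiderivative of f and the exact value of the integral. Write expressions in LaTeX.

Antiderivative: F(s) = \frac{5 e^{- s}}{4}; value = \frac{5}{4} - \frac{5 e}{4}

Whatever form F(s) takes, F'(s) = f(s) is non-negotiable.
F(s) = \frac{5 e^{- s}}{4} is an antiderivative of f.
Check: d/ds[\frac{5 e^{- s}}{4}] = - \frac{5 e^{- s}}{4} = f(s).
F(0) = \frac{5}{4}; F(-1) = \frac{5 e}{4}.
Integral = F(0) - F(-1) = \frac{5}{4} - \frac{5 e}{4}.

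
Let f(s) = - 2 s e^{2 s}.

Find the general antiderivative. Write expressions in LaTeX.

Recognize the product-rule pattern: f = u'v + uv' with u = \frac{1}{2} - s, v = e^{2 s}, so integration by parts undoes it.
Check: d/ds[- \frac{\left(2 s - 1\right) e^{2 s}}{2}] = - 2 s e^{2 s} = f(s).

F(s) = - \frac{\left(2 s - 1\right) e^{2 s}}{2} + C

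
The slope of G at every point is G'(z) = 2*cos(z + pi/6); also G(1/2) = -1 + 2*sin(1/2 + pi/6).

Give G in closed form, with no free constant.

A first test for any G(z): its z-derivative must equal the given G'(z).
A general antiderivative is 2*sin(z + pi/6) + C.
The condition gives C = -1 + 2*sin(1/2 + pi/6) - (2*sin(1/2 + pi/6)) = -1.
So G(z) = 2*sin(z + pi/6) - 1.
Check: d/dz[2*sin(z + pi/6) - 1] = 2*cos(z + pi/6) = G'(z).

G(z) = 2*sin(z + pi/6) - 1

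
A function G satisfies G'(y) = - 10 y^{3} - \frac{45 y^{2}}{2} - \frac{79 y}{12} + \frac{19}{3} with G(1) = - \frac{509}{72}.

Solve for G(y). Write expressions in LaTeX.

Integrate term by term and add the pieces.
A general antiderivative is - y^{2} + \frac{4 y}{3} - \frac{5 \left(- y^{2} - \frac{3 y}{2} + \frac{2}{3}\right)^{2}}{2} + C.
The condition gives C = - \frac{509}{72} - (- \frac{581}{72}) = 1.
So G(y) = - \frac{5 y^{4}}{2} - \frac{15 y^{3}}{2} - \frac{79 y^{2}}{24} + \frac{19 y}{3} - \frac{1}{9}.
Check: d/dy[- \frac{5 y^{4}}{2} - \frac{15 y^{3}}{2} - \frac{79 y^{2}}{24} + \frac{19 y}{3} - \frac{1}{9}] = - 10 y^{3} - \frac{45 y^{2}}{2} - \frac{79 y}{12} + \frac{19}{3} = G'(y).

G(y) = - \frac{5 y^{4}}{2} - \frac{15 y^{3}}{2} - \frac{79 y^{2}}{24} + \frac{19 y}{3} - \frac{1}{9}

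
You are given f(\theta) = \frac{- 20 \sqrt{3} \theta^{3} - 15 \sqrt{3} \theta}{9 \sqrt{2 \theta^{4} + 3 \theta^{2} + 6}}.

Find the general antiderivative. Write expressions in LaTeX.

The substitution u = \frac{2 \theta^{4}}{3} + \theta^{2} + 2 works: f is exactly (dF/du)*(du/d\theta) for that inner function.
Check: d/d\theta[- \frac{5 \sqrt{3} \sqrt{2 \theta^{4} + 3 \theta^{2} + 6}}{9}] = \frac{- 20 \sqrt{3} \theta^{3} - 15 \sqrt{3} \theta}{9 \sqrt{2 \theta^{4} + 3 \theta^{2} + 6}} = f(\theta).

F(\theta) = - \frac{5 \sqrt{3} \sqrt{2 \theta^{4} + 3 \theta^{2} + 6}}{9} + C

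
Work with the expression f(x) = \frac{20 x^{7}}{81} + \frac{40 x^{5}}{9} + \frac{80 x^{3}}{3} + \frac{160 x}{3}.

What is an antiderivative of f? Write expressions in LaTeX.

An antiderivative is F(x) = \frac{5 x^{8}}{162} + \frac{20 x^{6}}{27} + \frac{20 x^{4}}{3} + \frac{80 x^{2}}{3}.

The substitution u = \frac{x^{2}}{3} + 2 works: f is exactly (dF/du)*(du/dx) for that inner function.
Check: d/dx[\frac{5 x^{8}}{162} + \frac{20 x^{6}}{27} + \frac{20 x^{4}}{3} + \frac{80 x^{2}}{3}] = \frac{20 x^{7}}{81} + \frac{40 x^{5}}{9} + \frac{80 x^{3}}{3} + \frac{160 x}{3} = f(x).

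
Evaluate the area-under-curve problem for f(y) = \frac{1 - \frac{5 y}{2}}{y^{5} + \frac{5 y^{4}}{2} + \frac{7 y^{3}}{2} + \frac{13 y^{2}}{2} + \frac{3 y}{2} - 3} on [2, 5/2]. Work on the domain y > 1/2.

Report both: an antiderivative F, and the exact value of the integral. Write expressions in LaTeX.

The denominator factors as \left(y + 1\right) \left(y + 2\right) \left(2 y - 1\right) \left(y^{2} + 3\right); partial fractions split f into directly integrable pieces: \frac{95 y + 41}{364 \left(y^{2} + 3\right)} - \frac{8}{195 \left(2 y - 1\right)} + \frac{12}{35 \left(y + 2\right)} - \frac{7}{12 \left(y + 1\right)}.
F(y) = - \frac{4 \log{\left(y - \frac{1}{2} \right)}}{195} - \frac{7 \log{\left(y + 1 \right)}}{12} + \frac{12 \log{\left(y + 2 \right)}}{35} + \frac{95 \log{\left(y^{2} + 3 \right)}}{728} + \frac{41 \sqrt{3} \operatorname{atan}{\left(\frac{\sqrt{3} y}{3} \right)}}{1092} is an antiderivative of f.
Check: d/dy[- \frac{4 \log{\left(y - \frac{1}{2} \right)}}{195} - \frac{7 \log{\left(y + 1 \right)}}{12} + \frac{12 \log{\left(y + 2 \right)}}{35} + \frac{95 \log{\left(y^{2} + 3 \right)}}{728} + \frac{41 \sqrt{3} \operatorname{atan}{\left(\frac{\sqrt{3} y}{3} \right)}}{1092}] = \frac{2 - 5 y}{2 y^{5} + 5 y^{4} + 7 y^{3} + 13 y^{2} + 3 y - 6}, which equals f(y).
F(5/2) = - \frac{7 \log{\left(\frac{7}{2} \right)}}{12} - \frac{4 \log{\left(2 \right)}}{195} + \frac{41 \sqrt{3} \operatorname{atan}{\left(\frac{5 \sqrt{3}}{6} \right)}}{1092} + \frac{95 \log{\left(\frac{37}{4} \right)}}{728} + \frac{12 \log{\left(\frac{9}{2} \right)}}{35}; F(2) = - \frac{7 \log{\left(3 \right)}}{12} - \frac{4 \log{\left(\frac{3}{2} \right)}}{195} + \frac{41 \sqrt{3} \operatorname{atan}{\left(\frac{2 \sqrt{3}}{3} \right)}}{1092} + \frac{95 \log{\left(7 \right)}}{728} + \frac{12 \log{\left(4 \right)}}{35}.
Integral = F(5/2) - F(2) = - \frac{7 \log{\left(\frac{7}{2} \right)}}{12} - \frac{12 \log{\left(4 \right)}}{35} - \frac{95 \log{\left(7 \right)}}{728} - \frac{41 \sqrt{3} \operatorname{atan}{\left(\frac{2 \sqrt{3}}{3} \right)}}{1092} - \frac{4 \log{\left(2 \right)}}{195} + \frac{4 \log{\left(\frac{3}{2} \right)}}{195} + \frac{41 \sqrt{3} \operatorname{atan}{\left(\frac{5 \sqrt{3}}{6} \right)}}{1092} + \frac{95 \log{\left(\frac{37}{4} \right)}}{728} + \frac{12 \log{\left(\frac{9}{2} \right)}}{35} + \frac{7 \log{\left(3 \right)}}{12}.

Antiderivative: F(y) = - \frac{4 \log{\left(y - \frac{1}{2} \right)}}{195} - \frac{7 \log{\left(y + 1 \right)}}{12} + \frac{12 \log{\left(y + 2 \right)}}{35} + \frac{95 \log{\left(y^{2} + 3 \right)}}{728} + \frac{41 \sqrt{3} \operatorname{atan}{\left(\frac{\sqrt{3} y}{3} \right)}}{1092}; value = - \frac{7 \log{\left(\frac{7}{2} \right)}}{12} - \frac{12 \log{\left(4 \right)}}{35} - \frac{95 \log{\left(7 \right)}}{728} - \frac{41 \sqrt{3} \operatorname{atan}{\left(\frac{2 \sqrt{3}}{3} \right)}}{1092} - \frac{4 \log{\left(2 \right)}}{195} + \frac{4 \log{\left(\frac{3}{2} \right)}}{195} + \frac{41 \sqrt{3} \operatorname{atan}{\left(\frac{5 \sqrt{3}}{6} \right)}}{1092} + \frac{95 \log{\left(\frac{37}{4} \right)}}{728} + \frac{12 \log{\left(\frac{9}{2} \right)}}{35} + \frac{7 \log{\left(3 \right)}}{12}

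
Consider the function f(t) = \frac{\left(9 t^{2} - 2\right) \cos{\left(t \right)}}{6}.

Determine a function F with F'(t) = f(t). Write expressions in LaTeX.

An antiderivative is F(t) = \frac{9 t^{2} \sin{\left(t \right)} + 18 t \cos{\left(t \right)} - 20 \sin{\left(t \right)}}{6}.

Differentiate the proposed F(t) back; it has to land on f(t) exactly.
Check: d/dt[\frac{9 t^{2} \sin{\left(t \right)} + 18 t \cos{\left(t \right)} - 20 \sin{\left(t \right)}}{6}] = \frac{3 t^{2} \cos{\left(t \right)}}{2} - \frac{\cos{\left(t \right)}}{3}, which equals f(t).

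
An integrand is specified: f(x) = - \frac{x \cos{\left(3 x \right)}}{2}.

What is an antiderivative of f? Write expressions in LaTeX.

Recover f(x) by differentiating a candidate F(x); any mismatch rules it out.
Check: d/dx[- \frac{3 x \sin{\left(3 x \right)} + \cos{\left(3 x \right)}}{18}] = - \frac{x \cos{\left(3 x \right)}}{2} = f(x).

An antiderivative is F(x) = - \frac{3 x \sin{\left(3 x \right)} + \cos{\left(3 x \right)}}{18}.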